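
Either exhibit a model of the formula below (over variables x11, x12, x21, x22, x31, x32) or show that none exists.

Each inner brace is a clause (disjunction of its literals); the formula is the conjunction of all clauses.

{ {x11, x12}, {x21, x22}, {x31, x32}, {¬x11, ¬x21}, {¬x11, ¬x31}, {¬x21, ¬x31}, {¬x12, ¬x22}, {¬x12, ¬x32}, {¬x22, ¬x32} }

Suppose x11 = True.
From the singleton clause (¬x21), x21 = False.
From the singleton clause (x22), x22 = True.
From the singleton clause (¬x31), x31 = False.
From the singleton clause (x32), x32 = True.
Now (¬x32) is unsatisfied and unit — conflict.
That branch fails; take x11 = False instead.
From the singleton clause (x12), x12 = True.
From the singleton clause (¬x22), x22 = False.
From the singleton clause (x21), x21 = True.
From the singleton clause (¬x31), x31 = False.
From the singleton clause (x32), x32 = True.
Now (¬x32) is unsatisfied and unit — conflict.
Both values of x11 lead to a conflict.

UNSATISFIABLE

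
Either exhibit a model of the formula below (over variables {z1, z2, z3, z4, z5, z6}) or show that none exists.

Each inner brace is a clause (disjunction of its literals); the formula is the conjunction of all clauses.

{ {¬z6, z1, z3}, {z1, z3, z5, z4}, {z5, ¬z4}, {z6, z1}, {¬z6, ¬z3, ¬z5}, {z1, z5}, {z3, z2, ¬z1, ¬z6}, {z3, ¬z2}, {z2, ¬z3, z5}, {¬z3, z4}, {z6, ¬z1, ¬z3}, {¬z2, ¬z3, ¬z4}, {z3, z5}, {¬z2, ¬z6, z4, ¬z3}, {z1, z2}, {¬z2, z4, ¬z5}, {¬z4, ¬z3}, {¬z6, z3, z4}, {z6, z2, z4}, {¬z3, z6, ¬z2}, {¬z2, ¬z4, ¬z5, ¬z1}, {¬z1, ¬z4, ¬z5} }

Try z5 = True.
Try z6 = True.
(¬z3) alone gives z3 = False.
(z1) alone gives z1 = True.
(z2) alone gives z2 = True.
That conflicts with the unit clause (¬z2).
Backtrack on z6: now try z6 = False.
(z1) alone gives z1 = True.
(¬z3) alone gives z3 = False.
(¬z2) alone gives z2 = False.
(z4) alone gives z4 = True.
That conflicts with the unit clause (¬z4).
Either choice for z6 ends in contradiction.
Backtrack on z5: now try z5 = False.
(¬z4) alone gives z4 = False.
(z1) alone gives z1 = True.
(¬z3) alone gives z3 = False.
That conflicts with the unit clause (z3).
Either choice for z5 ends in contradiction.

UNSATISFIABLE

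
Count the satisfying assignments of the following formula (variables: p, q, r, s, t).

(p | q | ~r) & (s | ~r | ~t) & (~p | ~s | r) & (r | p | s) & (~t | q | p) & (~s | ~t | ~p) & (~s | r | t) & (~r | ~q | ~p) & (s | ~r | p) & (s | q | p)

There are 2^5 = 32 truth assignments over (p, q, r, s, t).
Split on q. With q = 1, the clauses containing q are satisfied and ~q drops from the rest; 5 of the 2^4 = 16 assignments to the other variables satisfy what remains.
With q = 0, by the same count on the reduced clause set, 4 assignments work.
(One model: p=F, q=T, r=F, s=T, t=T.)
Total: 5 + 4 = 9.

9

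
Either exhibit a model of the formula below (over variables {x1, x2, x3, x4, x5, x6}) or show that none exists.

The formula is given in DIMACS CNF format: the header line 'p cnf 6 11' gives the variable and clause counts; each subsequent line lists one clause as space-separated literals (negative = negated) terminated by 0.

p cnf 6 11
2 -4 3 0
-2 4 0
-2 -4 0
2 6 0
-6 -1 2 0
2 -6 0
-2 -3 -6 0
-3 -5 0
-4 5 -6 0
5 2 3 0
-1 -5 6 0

Suppose x2 = False.
Unit clause (x6) forces x6 = True.
But (¬x6) is also a unit clause — contradiction.
Backtrack on x2: now try x2 = True.
Unit clause (x4) forces x4 = True.
But (¬x4) is also a unit clause — contradiction.
Either choice for x2 ends in contradiction.

UNSATISFIABLE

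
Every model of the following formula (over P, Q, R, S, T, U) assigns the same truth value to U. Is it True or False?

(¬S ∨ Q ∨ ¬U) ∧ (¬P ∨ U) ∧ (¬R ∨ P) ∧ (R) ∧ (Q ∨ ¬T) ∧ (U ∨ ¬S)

Suppose U = False.
Unit clause (¬P) forces P = False.
Unit clause (¬R) forces R = False.
Now (R) is unsatisfied and unit — conflict.
So every satisfying assignment has U = True.

True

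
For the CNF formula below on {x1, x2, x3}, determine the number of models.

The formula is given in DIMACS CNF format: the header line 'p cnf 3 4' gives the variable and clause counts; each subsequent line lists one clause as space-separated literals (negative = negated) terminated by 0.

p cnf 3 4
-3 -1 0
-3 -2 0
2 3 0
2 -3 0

2

There are 2^3 = 8 truth assignments over (x1, x2, x3).
Check each against the 4 clauses (columns in the order x1, x2, x3):
  F F F  ✗ fails (x2 ∨ x3)
  F F T  ✗ fails (x2 ∨ ¬x3)
  F T F  ✓ satisfies all
  F T T  ✗ fails (¬x3 ∨ ¬x2)
  T F F  ✗ fails (x2 ∨ x3)
  T F T  ✗ fails (¬x3 ∨ ¬x1)
  T T F  ✓ satisfies all
  T T T  ✗ fails (¬x3 ∨ ¬x1)
2 of the 8 rows are models.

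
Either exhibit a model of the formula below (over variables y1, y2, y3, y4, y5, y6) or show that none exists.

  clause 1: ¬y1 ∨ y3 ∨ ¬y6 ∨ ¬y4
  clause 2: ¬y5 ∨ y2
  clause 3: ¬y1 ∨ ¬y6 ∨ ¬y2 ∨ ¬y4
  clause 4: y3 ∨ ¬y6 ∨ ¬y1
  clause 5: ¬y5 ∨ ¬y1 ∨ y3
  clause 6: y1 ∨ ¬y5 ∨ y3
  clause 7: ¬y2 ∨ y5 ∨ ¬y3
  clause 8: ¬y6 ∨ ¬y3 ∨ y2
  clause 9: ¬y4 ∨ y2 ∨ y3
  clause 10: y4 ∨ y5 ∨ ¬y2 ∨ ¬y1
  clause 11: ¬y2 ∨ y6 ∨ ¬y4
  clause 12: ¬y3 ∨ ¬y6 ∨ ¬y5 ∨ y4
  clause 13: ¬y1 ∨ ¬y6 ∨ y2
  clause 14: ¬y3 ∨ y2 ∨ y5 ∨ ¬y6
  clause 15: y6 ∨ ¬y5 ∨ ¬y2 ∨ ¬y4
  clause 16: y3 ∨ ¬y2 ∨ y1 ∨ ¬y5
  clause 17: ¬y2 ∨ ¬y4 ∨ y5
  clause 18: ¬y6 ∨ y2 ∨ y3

y1 ↦ False,  y2 ↦ True,  y3 ↦ False,  y4 ↦ False,  y5 ↦ False,  y6 ↦ False

Case y5 = False:
Case y2 = True:
The clause (¬y3) is unit, so y3 = False.
The clause (¬y4) is unit, so y4 = False.
The clause (¬y1) is unit, so y1 = False.
All clauses hold; y6 can take either value.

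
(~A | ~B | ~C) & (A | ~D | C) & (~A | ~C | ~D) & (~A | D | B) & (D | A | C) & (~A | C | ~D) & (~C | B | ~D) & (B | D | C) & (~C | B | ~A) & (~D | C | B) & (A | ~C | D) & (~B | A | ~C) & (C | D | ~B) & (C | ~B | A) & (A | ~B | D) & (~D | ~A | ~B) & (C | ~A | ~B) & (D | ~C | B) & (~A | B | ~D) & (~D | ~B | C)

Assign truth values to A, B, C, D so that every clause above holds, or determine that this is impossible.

UNSATISFIABLE

Branch on A: set A = 0.
Branch on D: set D = 0.
(C) alone gives C = 1.
Now (~C) is unsatisfied and unit — conflict.
Undo D and try D = 1.
(C) alone gives C = 1.
(B) alone gives B = 1.
Now (~B) is unsatisfied and unit — conflict.
Both values of D lead to a conflict.
Undo A and try A = 1.
Branch on B: set B = 0.
(D) alone gives D = 1.
Now (~D) is unsatisfied and unit — conflict.
Undo B and try B = 1.
(~C) alone gives C = 0.
Now (C) is unsatisfied and unit — conflict.
Both values of B lead to a conflict.
Both values of A lead to a conflict.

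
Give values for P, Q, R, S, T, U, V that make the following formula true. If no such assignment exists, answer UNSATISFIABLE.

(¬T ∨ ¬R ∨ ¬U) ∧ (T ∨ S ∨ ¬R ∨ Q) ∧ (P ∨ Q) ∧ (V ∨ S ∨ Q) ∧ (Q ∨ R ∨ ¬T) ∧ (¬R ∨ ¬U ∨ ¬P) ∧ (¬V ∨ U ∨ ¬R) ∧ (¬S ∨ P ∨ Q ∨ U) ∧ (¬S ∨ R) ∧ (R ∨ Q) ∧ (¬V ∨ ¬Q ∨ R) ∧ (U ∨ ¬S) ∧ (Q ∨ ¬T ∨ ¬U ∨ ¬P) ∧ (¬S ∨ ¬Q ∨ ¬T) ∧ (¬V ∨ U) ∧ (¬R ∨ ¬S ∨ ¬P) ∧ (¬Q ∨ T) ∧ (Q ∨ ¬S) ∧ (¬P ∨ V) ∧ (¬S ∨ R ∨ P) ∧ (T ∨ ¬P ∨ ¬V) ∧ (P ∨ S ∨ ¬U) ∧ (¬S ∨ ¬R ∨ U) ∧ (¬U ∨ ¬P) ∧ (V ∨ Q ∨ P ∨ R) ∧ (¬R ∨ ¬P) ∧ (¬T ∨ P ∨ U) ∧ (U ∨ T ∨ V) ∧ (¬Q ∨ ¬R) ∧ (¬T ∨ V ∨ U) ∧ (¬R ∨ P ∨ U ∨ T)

Branch on P: set P = True.
From the singleton clause (V), V = True.
From the singleton clause (U), U = True.
Now (¬U) is unsatisfied and unit — conflict.
Backtrack on P: now try P = False.
From the singleton clause (Q), Q = True.
From the singleton clause (T), T = True.
From the singleton clause (¬S), S = False.
From the singleton clause (¬U), U = False.
Now (U) is unsatisfied and unit — conflict.
Either choice for P ends in contradiction.

UNSATISFIABLE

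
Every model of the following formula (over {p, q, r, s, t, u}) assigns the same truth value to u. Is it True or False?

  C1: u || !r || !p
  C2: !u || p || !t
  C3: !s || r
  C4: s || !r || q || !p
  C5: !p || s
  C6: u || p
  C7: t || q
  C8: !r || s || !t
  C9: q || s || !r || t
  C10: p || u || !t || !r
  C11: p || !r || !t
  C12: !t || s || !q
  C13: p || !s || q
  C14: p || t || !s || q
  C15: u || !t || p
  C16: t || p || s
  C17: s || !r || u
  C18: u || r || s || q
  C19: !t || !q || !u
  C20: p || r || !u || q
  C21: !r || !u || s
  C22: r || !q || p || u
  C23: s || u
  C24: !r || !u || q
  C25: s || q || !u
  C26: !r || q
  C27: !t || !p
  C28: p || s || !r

Suppose u = false.
From the singleton clause (p), p = true.
From the singleton clause (!r), r = false.
From the singleton clause (!s), s = false.
But (s) is also a unit clause — contradiction.
So every satisfying assignment has u = True.

True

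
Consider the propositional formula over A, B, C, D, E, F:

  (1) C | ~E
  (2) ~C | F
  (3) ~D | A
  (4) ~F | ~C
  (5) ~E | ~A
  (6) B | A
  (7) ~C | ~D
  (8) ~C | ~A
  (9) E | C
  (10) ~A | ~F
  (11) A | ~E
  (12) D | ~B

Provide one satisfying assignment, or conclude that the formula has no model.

UNSATISFIABLE

Suppose C = 1.
Unit clause (F) forces F = 1.
That conflicts with the unit clause (~F).
Backtrack on C: now try C = 0.
Unit clause (~E) forces E = 0.
That conflicts with the unit clause (E).
Neither C = 1 nor C = 0 works.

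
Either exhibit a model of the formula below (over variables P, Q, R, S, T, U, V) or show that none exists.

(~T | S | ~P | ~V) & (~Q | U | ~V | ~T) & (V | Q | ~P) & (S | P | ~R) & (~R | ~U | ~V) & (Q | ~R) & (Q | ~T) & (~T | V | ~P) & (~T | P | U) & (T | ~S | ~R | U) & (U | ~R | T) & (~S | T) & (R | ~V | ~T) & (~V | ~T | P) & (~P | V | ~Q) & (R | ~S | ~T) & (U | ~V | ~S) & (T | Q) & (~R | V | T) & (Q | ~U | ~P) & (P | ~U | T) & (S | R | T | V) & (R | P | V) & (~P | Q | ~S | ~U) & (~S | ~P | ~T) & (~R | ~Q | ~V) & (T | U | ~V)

Try Q = 1.
Try S = 0.
Try P = 1.
From the singleton clause (V), V = 1.
From the singleton clause (~T), T = 0.
From the singleton clause (~R), R = 0.
From the singleton clause (U), U = 1.
This assignment satisfies each clause.

P ↦ 1, Q ↦ 1, R ↦ 0, S ↦ 0, T ↦ 0, U ↦ 1, V ↦ 1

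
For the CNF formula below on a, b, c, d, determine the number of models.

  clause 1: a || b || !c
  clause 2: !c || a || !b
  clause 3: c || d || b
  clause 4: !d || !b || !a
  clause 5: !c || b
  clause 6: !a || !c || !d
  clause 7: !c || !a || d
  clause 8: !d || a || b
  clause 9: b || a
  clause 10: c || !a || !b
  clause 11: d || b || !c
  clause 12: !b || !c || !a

3

There are 2^4 = 16 truth assignments over (a, b, c, d).
Check each against the 12 clauses (columns in the order a, b, c, d):
  F F F F  ✗ fails (c || d || b)
  F F F T  ✗ fails (!d || a || b)
  F F T F  ✗ fails (a || b || !c)
  F F T T  ✗ fails (a || b || !c)
  F T F F  ✓ satisfies all
  F T F T  ✓ satisfies all
  F T T F  ✗ fails (!c || a || !b)
  F T T T  ✗ fails (!c || a || !b)
  T F F F  ✗ fails (c || d || b)
  T F F T  ✓ satisfies all
  T F T F  ✗ fails (!c || b)
  T F T T  ✗ fails (!c || b)
  T T F F  ✗ fails (c || !a || !b)
  T T F T  ✗ fails (!d || !b || !a)
  T T T F  ✗ fails (!c || !a || d)
  T T T T  ✗ fails (!d || !b || !a)
3 of the 16 rows are models.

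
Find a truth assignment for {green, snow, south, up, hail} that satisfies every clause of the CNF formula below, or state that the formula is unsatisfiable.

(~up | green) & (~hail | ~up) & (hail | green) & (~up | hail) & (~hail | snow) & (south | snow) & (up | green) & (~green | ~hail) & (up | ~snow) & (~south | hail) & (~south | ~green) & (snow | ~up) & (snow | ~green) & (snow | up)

UNSATISFIABLE

Branch on up: set up = 0.
The clause (green) is unit, so green = 1.
The clause (~hail) is unit, so hail = 0.
The clause (~snow) is unit, so snow = 0.
But (snow) is also a unit clause — contradiction.
That branch fails; take up = 1 instead.
The clause (green) is unit, so green = 1.
The clause (~hail) is unit, so hail = 0.
But (hail) is also a unit clause — contradiction.
Neither up = 1 nor up = 0 works.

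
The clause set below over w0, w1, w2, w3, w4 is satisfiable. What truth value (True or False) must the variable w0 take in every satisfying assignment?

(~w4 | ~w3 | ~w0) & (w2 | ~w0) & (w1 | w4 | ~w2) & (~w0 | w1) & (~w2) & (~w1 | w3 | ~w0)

False

Suppose w0 = 1.
The clause (w2) is unit, so w2 = 1.
But (~w2) is also a unit clause — contradiction.
So every satisfying assignment has w0 = False.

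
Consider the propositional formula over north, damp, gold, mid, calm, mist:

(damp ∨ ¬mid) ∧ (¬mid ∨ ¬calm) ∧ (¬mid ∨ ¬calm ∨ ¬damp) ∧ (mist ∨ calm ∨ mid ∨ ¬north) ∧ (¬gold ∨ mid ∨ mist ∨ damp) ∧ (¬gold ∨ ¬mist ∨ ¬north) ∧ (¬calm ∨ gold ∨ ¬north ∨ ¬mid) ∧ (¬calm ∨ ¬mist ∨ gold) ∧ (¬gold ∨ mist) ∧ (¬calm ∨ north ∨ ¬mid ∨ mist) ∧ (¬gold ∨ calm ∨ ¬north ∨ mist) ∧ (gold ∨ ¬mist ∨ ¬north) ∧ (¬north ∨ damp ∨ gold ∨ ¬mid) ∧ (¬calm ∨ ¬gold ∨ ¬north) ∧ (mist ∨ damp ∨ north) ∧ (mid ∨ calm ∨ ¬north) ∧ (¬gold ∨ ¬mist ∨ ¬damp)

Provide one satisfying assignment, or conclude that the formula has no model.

Case damp = True:
Case mid = False:
Case gold = False:
Case calm = True:
From the singleton clause (¬mist), mist = False.
All clauses hold; north can take either value.

north: False; damp: True; gold: False; mid: False; calm: True; mist: False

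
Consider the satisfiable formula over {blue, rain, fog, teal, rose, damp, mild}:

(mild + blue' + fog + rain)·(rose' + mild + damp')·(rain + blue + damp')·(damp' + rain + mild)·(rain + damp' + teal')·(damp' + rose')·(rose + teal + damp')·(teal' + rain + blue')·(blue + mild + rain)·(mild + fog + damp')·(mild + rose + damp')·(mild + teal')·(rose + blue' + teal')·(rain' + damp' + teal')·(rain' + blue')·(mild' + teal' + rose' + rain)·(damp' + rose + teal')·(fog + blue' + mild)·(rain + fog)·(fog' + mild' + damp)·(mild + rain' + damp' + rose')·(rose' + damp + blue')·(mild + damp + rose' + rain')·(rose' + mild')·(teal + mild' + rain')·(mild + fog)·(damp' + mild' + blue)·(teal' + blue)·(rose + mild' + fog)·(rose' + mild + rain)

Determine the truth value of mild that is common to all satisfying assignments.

Suppose mild = 1.
The clause (rose') is unit, so rose = 0.
The clause (fog) is unit, so fog = 1.
The clause (damp) is unit, so damp = 1.
The clause (teal) is unit, so teal = 1.
But (teal') is also a unit clause — contradiction.
So every satisfying assignment has mild = False.

False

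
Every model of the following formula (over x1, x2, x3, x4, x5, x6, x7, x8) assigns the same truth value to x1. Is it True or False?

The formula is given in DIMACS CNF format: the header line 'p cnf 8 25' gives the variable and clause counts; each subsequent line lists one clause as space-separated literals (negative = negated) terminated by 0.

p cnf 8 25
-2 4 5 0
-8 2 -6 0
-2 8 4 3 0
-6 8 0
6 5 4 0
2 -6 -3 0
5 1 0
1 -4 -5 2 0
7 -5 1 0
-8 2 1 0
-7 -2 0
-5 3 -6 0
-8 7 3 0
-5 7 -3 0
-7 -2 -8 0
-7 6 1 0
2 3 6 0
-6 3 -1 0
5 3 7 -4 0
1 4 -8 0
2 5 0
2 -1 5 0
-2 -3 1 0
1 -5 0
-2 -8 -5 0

True

Suppose x1 = False.
From the singleton clause (x5), x5 = True.
That conflicts with the unit clause (¬x5).
So every satisfying assignment has x1 = True.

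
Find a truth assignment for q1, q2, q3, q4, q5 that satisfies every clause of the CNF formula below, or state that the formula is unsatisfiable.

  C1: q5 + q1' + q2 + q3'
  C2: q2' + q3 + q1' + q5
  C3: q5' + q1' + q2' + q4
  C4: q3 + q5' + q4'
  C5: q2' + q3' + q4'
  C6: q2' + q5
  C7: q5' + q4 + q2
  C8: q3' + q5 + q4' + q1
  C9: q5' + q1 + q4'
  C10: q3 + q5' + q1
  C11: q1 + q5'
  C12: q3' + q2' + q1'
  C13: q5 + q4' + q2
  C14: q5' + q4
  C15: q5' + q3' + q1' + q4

q1 ↦ 0,  q2 ↦ 0,  q3 ↦ 0,  q4 ↦ 0,  q5 ↦ 0

Suppose q2 = 0.
Suppose q5 = 0.
From the singleton clause (q4'), q4 = 0.
Suppose q1 = 0.
Every clause is now satisfied; q3 is unconstrained.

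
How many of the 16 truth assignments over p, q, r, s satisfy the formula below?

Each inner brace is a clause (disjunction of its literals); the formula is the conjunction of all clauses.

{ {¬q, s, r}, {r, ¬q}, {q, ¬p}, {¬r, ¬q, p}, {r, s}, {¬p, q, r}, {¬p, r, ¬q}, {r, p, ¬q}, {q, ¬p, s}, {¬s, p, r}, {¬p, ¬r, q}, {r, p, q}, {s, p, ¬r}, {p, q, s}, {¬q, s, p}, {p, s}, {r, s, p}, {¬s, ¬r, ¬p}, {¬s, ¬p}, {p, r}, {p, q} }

There are 2^4 = 16 truth assignments over (p, q, r, s).
Split on s. With s = True, the clauses containing s are satisfied and ¬s drops from the rest; 0 of the 2^3 = 8 assignments to the other variables satisfy what remains.
With s = False, by the same count on the reduced clause set, 1 assignment works.
(One model: p=T, q=T, r=T, s=F.)
Total: 0 + 1 = 1.

1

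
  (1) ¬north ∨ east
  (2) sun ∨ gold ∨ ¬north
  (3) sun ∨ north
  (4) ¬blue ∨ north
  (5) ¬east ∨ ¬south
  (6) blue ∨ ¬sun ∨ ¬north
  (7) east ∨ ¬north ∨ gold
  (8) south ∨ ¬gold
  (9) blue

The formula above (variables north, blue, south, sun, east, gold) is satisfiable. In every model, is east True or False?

True

Suppose east = False.
The clause (¬north) is unit, so north = False.
The clause (sun) is unit, so sun = True.
The clause (¬blue) is unit, so blue = False.
But (blue) is also a unit clause — contradiction.
So every satisfying assignment has east = True.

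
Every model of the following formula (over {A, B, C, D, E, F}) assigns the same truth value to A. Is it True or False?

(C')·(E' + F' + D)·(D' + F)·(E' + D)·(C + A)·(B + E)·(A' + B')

Suppose A = 0.
(C') alone gives C = 0.
Now (C) is unsatisfied and unit — conflict.
So every satisfying assignment has A = True.

True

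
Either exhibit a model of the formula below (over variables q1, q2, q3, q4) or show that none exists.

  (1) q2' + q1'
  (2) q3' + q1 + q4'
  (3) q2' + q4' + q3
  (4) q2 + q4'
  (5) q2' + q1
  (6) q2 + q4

UNSATISFIABLE

Try q2 = 0.
Unit clause (q4') forces q4 = 0.
That conflicts with the unit clause (q4).
Undo q2 and try q2 = 1.
Unit clause (q1') forces q1 = 0.
That conflicts with the unit clause (q1).
Both values of q2 lead to a conflict.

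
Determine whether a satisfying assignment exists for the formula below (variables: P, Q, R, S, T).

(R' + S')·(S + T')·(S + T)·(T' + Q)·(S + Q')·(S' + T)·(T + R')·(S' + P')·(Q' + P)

Unsatisfiable

Branch on R: set R = 0.
Branch on S: set S = 1.
From the singleton clause (T), T = 1.
From the singleton clause (Q), Q = 1.
From the singleton clause (P'), P = 0.
Now (P) is unsatisfied and unit — conflict.
That branch fails; take S = 0 instead.
From the singleton clause (T'), T = 0.
Now (T) is unsatisfied and unit — conflict.
Neither S = 1 nor S = 0 works.
That branch fails; take R = 1 instead.
From the singleton clause (S'), S = 0.
From the singleton clause (T'), T = 0.
Now (T) is unsatisfied and unit — conflict.
Neither R = 1 nor R = 0 works.
No assignment satisfies every clause.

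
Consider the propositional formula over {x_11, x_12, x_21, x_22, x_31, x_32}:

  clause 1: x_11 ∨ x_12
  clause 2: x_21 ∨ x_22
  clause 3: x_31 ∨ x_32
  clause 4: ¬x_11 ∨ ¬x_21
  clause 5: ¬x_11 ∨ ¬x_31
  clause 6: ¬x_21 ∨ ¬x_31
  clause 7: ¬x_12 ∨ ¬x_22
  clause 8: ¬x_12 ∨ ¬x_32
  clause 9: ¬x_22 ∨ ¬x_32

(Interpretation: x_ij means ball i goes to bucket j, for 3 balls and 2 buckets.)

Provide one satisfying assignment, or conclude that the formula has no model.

Case x_11 = True:
(¬x_21) alone gives x_21 = False.
(x_22) alone gives x_22 = True.
(¬x_31) alone gives x_31 = False.
(x_32) alone gives x_32 = True.
Now (¬x_32) is unsatisfied and unit — conflict.
Undo x_11 and try x_11 = False.
(x_12) alone gives x_12 = True.
(¬x_22) alone gives x_22 = False.
(x_21) alone gives x_21 = True.
(¬x_31) alone gives x_31 = False.
(x_32) alone gives x_32 = True.
Now (¬x_32) is unsatisfied and unit — conflict.
Either choice for x_11 ends in contradiction.

UNSATISFIABLE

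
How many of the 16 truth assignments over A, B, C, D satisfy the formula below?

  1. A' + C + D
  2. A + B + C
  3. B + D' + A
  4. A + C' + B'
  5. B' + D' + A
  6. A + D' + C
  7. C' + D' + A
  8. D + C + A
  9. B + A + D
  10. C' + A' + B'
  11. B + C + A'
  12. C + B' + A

There are 2^4 = 16 truth assignments over (A, B, C, D).
Split on A. With A = 1, the clauses containing A are satisfied and A' drops from the rest; 3 of the 2^3 = 8 assignments to the other variables satisfy what remains.
With A = 0, by the same count on the reduced clause set, 0 assignments work.
(One model: A=T, B=F, C=T, D=F.)
Total: 3 + 0 = 3.

3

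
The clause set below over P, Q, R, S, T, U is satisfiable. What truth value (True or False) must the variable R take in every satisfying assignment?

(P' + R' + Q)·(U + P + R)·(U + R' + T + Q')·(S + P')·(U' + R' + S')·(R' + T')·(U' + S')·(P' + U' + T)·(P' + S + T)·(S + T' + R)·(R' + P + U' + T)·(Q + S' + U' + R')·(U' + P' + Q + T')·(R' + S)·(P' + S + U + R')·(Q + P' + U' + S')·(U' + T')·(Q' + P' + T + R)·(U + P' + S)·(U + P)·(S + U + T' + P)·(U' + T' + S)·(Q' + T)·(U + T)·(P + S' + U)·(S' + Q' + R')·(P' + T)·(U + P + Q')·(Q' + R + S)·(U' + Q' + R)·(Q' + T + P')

Suppose R = 1.
(T') alone gives T = 0.
(S) alone gives S = 1.
(U') alone gives U = 0.
That conflicts with the unit clause (U).
So every satisfying assignment has R = False.

False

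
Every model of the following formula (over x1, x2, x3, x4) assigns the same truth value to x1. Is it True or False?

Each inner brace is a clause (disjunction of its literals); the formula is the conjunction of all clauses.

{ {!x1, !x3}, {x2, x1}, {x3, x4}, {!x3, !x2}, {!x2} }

Suppose x1 = false.
The clause (x2) is unit, so x2 = true.
That conflicts with the unit clause (!x2).
So every satisfying assignment has x1 = True.

True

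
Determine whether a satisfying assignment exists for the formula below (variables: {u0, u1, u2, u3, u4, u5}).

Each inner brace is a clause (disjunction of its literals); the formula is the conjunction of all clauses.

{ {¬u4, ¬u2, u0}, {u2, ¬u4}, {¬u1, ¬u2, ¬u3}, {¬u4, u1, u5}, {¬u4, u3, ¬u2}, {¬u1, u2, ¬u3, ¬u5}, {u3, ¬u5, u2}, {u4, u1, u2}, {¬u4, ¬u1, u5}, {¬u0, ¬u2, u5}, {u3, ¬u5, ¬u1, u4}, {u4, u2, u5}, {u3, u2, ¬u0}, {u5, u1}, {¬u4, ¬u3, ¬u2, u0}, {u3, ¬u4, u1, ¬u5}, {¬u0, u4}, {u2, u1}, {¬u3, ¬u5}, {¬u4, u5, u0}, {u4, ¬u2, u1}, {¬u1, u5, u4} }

Try u2 = True.
Try u4 = False.
From the singleton clause (¬u0), u0 = False.
From the singleton clause (u1), u1 = True.
From the singleton clause (¬u3), u3 = False.
From the singleton clause (¬u5), u5 = False.
But (u5) is also a unit clause — contradiction.
That branch fails; take u4 = True instead.
From the singleton clause (u0), u0 = True.
From the singleton clause (u3), u3 = True.
From the singleton clause (¬u1), u1 = False.
From the singleton clause (u5), u5 = True.
But (¬u5) is also a unit clause — contradiction.
Neither u4 = True nor u4 = False works.
That branch fails; take u2 = False instead.
From the singleton clause (¬u4), u4 = False.
From the singleton clause (u1), u1 = True.
From the singleton clause (u5), u5 = True.
From the singleton clause (¬u3), u3 = False.
But (u3) is also a unit clause — contradiction.
Neither u2 = True nor u2 = False works.
No assignment satisfies every clause.

No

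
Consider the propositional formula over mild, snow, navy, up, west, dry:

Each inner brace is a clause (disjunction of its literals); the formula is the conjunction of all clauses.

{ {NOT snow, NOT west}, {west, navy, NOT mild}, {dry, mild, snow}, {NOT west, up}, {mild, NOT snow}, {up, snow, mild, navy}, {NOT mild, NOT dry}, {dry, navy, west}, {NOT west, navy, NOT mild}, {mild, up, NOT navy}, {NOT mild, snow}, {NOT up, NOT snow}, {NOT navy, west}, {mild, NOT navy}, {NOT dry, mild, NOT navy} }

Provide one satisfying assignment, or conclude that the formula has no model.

Try snow = false.
The clause (NOT mild) is unit, so mild = false.
The clause (dry) is unit, so dry = true.
The clause (NOT navy) is unit, so navy = false.
The clause (up) is unit, so up = true.
All clauses hold; west can take either value.

mild ↦ false, snow ↦ false, navy ↦ false, up ↦ true, west ↦ true, dry ↦ true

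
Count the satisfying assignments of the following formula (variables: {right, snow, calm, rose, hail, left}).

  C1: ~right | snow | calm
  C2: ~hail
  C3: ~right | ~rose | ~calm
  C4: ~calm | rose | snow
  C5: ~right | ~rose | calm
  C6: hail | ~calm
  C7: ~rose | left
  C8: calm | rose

There are 2^6 = 64 truth assignments over (right, snow, calm, rose, hail, left).
Split on left. With left = 1, the clauses containing left are satisfied and ~left drops from the rest; 2 of the 2^5 = 32 assignments to the other variables satisfy what remains.
With left = 0, by the same count on the reduced clause set, 0 assignments work.
Total: 2 + 0 = 2.

2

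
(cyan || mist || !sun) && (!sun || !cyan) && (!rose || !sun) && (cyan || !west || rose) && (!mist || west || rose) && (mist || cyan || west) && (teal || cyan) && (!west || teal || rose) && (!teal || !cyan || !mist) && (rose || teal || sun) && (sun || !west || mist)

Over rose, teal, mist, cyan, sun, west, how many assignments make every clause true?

7

There are 2^6 = 64 truth assignments over (rose, teal, mist, cyan, sun, west).
Split on sun. With sun = true, the clauses containing sun are satisfied and !sun drops from the rest; 0 of the 2^5 = 32 assignments to the other variables satisfy what remains.
With sun = false, by the same count on the reduced clause set, 7 assignments work.
(One model: rose=F, teal=T, mist=F, cyan=T, sun=F, west=F.)
Total: 0 + 7 = 7.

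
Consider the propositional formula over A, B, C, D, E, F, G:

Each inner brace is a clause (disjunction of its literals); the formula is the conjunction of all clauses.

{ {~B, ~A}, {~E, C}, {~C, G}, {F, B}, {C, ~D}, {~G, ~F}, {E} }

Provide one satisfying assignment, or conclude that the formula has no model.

A ↦ 0; B ↦ 1; C ↦ 1; D ↦ 1; E ↦ 1; F ↦ 0; G ↦ 1

(E) alone gives E = 1.
(C) alone gives C = 1.
(G) alone gives G = 1.
(~F) alone gives F = 0.
(B) alone gives B = 1.
(~A) alone gives A = 0.
Every clause is now satisfied; D is unconstrained.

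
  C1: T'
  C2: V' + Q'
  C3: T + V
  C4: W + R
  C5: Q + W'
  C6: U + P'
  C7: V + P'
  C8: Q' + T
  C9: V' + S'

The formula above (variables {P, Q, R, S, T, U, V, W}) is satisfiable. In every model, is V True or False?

Suppose V = 0.
From the singleton clause (T'), T = 0.
But (T) is also a unit clause — contradiction.
So every satisfying assignment has V = True.

True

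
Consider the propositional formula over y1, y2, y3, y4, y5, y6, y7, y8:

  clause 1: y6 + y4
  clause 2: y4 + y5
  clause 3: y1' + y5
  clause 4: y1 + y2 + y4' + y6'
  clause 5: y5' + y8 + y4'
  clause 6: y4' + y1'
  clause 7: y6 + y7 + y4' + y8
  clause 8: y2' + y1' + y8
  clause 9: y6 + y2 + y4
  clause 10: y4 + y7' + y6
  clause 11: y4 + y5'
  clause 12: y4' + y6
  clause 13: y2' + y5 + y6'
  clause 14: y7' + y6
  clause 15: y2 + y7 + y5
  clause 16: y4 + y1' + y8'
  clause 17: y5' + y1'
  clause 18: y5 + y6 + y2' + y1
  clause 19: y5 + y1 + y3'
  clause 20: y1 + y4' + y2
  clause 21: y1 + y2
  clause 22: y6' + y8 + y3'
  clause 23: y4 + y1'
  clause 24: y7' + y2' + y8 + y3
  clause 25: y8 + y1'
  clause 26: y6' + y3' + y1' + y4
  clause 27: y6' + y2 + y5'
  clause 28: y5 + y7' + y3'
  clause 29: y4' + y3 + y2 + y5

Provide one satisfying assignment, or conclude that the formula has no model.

y1: 0; y2: 1; y3: 1; y4: 1; y5: 1; y6: 1; y7: 1; y8: 1

Branch on y6: set y6 = 1.
Branch on y4: set y4 = 1.
Unit clause (y1') forces y1 = 0.
Unit clause (y2) forces y2 = 1.
Unit clause (y5) forces y5 = 1.
Unit clause (y8) forces y8 = 1.
Every clause is now satisfied; y3, y7 are unconstrained.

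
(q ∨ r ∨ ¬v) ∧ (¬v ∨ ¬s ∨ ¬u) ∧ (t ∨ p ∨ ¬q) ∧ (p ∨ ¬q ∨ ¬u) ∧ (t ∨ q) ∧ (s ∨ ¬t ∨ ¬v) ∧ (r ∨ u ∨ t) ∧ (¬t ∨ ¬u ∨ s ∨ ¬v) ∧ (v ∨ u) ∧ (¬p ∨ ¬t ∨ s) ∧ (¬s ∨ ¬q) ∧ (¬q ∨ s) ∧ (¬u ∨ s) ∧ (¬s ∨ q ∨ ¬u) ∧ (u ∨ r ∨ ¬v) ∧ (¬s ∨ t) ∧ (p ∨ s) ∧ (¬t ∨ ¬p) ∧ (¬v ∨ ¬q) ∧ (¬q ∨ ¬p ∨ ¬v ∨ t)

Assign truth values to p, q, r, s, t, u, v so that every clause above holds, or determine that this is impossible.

Case t = True:
The clause (¬p) is unit, so p = False.
The clause (s) is unit, so s = True.
The clause (¬q) is unit, so q = False.
The clause (¬u) is unit, so u = False.
The clause (v) is unit, so v = True.
The clause (r) is unit, so r = True.
Every clause now holds.

p=False; q=False; r=True; s=True; t=True; u=False; v=True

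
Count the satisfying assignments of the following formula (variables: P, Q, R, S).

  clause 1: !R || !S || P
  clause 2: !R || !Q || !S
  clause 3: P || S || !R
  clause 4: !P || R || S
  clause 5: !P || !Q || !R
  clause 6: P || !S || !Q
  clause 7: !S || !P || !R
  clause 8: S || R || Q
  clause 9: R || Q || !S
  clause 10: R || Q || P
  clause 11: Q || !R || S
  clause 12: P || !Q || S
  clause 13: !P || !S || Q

1

There are 2^4 = 16 truth assignments over (P, Q, R, S).
Split on P. With P = true, the clauses containing P are satisfied and !P drops from the rest; 1 of the 2^3 = 8 assignments to the other variables satisfy what remains.
With P = false, by the same count on the reduced clause set, 0 assignments work.
(One model: P=T, Q=T, R=F, S=T.)
Total: 1 + 0 = 1.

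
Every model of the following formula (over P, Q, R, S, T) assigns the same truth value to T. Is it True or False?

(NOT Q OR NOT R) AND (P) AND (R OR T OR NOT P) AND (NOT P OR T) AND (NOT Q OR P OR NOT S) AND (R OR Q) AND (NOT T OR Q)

Suppose T = false.
The clause (P) is unit, so P = true.
That conflicts with the unit clause (NOT P).
So every satisfying assignment has T = True.

True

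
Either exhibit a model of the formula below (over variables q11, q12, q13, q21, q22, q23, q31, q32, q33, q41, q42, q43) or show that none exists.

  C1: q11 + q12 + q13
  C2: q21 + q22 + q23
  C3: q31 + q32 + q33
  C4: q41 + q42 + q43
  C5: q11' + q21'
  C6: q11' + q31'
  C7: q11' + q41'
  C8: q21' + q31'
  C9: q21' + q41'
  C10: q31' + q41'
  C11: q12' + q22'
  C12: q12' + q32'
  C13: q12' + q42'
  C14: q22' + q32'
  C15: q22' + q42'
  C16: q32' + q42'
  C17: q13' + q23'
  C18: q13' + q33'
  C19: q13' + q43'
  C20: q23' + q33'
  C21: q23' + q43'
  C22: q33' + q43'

Try q11 = 0.
Try q12 = 1.
From the singleton clause (q22'), q22 = 0.
From the singleton clause (q32'), q32 = 0.
From the singleton clause (q42'), q42 = 0.
Try q21 = 1.
From the singleton clause (q31'), q31 = 0.
From the singleton clause (q33), q33 = 1.
From the singleton clause (q41'), q41 = 0.
From the singleton clause (q43), q43 = 1.
Now (q43') is unsatisfied and unit — conflict.
That branch fails; take q21 = 0 instead.
From the singleton clause (q23), q23 = 1.
From the singleton clause (q13'), q13 = 0.
From the singleton clause (q33'), q33 = 0.
From the singleton clause (q31), q31 = 1.
From the singleton clause (q41'), q41 = 0.
From the singleton clause (q43), q43 = 1.
Now (q43') is unsatisfied and unit — conflict.
Either choice for q21 ends in contradiction.
That branch fails; take q12 = 0 instead.
From the singleton clause (q13), q13 = 1.
From the singleton clause (q23'), q23 = 0.
From the singleton clause (q33'), q33 = 0.
From the singleton clause (q43'), q43 = 0.
Try q21 = 1.
From the singleton clause (q31'), q31 = 0.
From the singleton clause (q32), q32 = 1.
From the singleton clause (q41'), q41 = 0.
From the singleton clause (q42), q42 = 1.
Now (q42') is unsatisfied and unit — conflict.
That branch fails; take q21 = 0 instead.
From the singleton clause (q22), q22 = 1.
From the singleton clause (q32'), q32 = 0.
From the singleton clause (q31), q31 = 1.
From the singleton clause (q41'), q41 = 0.
From the singleton clause (q42), q42 = 1.
Now (q42') is unsatisfied and unit — conflict.
Either choice for q21 ends in contradiction.
Either choice for q12 ends in contradiction.
That branch fails; take q11 = 1 instead.
From the singleton clause (q21'), q21 = 0.
From the singleton clause (q31'), q31 = 0.
From the singleton clause (q41'), q41 = 0.
Try q22 = 1.
From the singleton clause (q12'), q12 = 0.
From the singleton clause (q32'), q32 = 0.
From the singleton clause (q33), q33 = 1.
From the singleton clause (q42'), q42 = 0.
From the singleton clause (q43), q43 = 1.
Now (q43') is unsatisfied and unit — conflict.
That branch fails; take q22 = 0 instead.
From the singleton clause (q23), q23 = 1.
From the singleton clause (q13'), q13 = 0.
From the singleton clause (q33'), q33 = 0.
From the singleton clause (q32), q32 = 1.
From the singleton clause (q12'), q12 = 0.
From the singleton clause (q42'), q42 = 0.
From the singleton clause (q43), q43 = 1.
Now (q43') is unsatisfied and unit — conflict.
Either choice for q22 ends in contradiction.
Either choice for q11 ends in contradiction.

UNSATISFIABLE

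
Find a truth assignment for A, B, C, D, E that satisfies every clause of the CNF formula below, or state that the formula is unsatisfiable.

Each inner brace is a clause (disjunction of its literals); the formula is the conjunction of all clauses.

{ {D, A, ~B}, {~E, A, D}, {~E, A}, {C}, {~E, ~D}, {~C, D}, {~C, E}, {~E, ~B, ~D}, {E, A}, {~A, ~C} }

Unit clause (C) forces C = 1.
Unit clause (D) forces D = 1.
Unit clause (~E) forces E = 0.
But (E) is also a unit clause — contradiction.

UNSATISFIABLE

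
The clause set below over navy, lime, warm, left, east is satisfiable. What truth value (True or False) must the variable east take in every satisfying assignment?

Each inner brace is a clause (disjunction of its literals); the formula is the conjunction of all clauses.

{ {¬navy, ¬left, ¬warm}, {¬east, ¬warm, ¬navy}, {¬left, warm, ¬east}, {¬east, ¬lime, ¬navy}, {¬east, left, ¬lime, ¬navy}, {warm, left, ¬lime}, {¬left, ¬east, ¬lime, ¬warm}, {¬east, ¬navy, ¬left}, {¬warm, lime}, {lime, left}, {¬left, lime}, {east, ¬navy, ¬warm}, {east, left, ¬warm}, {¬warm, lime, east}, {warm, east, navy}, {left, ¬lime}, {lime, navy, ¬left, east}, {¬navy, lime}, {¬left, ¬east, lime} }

Suppose east = True.
Branch on warm: set warm = False.
The clause (¬left) is unit, so left = False.
The clause (¬lime) is unit, so lime = False.
But (lime) is also a unit clause — contradiction.
That branch fails; take warm = True instead.
The clause (¬navy) is unit, so navy = False.
The clause (lime) is unit, so lime = True.
The clause (¬left) is unit, so left = False.
But (left) is also a unit clause — contradiction.
Either choice for warm ends in contradiction.
So every satisfying assignment has east = False.

False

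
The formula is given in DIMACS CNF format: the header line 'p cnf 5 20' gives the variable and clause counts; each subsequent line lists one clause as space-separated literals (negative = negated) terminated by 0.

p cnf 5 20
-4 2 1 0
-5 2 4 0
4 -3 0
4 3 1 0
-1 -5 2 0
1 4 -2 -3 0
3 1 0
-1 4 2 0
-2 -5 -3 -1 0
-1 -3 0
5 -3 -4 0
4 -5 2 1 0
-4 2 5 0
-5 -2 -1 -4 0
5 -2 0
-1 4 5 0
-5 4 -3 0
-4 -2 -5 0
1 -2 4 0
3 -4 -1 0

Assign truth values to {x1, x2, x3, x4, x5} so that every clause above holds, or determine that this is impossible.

x1=True; x2=True; x3=False; x4=False; x5=True

Try x4 = False.
From the singleton clause (¬x3), x3 = False.
From the singleton clause (x1), x1 = True.
From the singleton clause (x2), x2 = True.
From the singleton clause (x5), x5 = True.
Every clause now holds.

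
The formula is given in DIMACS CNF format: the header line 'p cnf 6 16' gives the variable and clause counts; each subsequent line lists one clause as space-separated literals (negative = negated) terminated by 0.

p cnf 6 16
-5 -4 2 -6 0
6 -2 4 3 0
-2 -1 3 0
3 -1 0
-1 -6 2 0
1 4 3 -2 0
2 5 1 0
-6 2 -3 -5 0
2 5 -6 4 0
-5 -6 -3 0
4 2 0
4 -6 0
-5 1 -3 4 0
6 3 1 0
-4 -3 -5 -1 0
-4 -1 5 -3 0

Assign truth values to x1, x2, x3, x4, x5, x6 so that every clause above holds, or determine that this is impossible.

Branch on x3: set x3 = True.
Branch on x5: set x5 = False.
Branch on x2: set x2 = True.
Branch on x4: set x4 = False.
(¬x6) alone gives x6 = False.
No clause remains; x1 is free.

x1=True, x2=True, x3=True, x4=False, x5=False, x6=False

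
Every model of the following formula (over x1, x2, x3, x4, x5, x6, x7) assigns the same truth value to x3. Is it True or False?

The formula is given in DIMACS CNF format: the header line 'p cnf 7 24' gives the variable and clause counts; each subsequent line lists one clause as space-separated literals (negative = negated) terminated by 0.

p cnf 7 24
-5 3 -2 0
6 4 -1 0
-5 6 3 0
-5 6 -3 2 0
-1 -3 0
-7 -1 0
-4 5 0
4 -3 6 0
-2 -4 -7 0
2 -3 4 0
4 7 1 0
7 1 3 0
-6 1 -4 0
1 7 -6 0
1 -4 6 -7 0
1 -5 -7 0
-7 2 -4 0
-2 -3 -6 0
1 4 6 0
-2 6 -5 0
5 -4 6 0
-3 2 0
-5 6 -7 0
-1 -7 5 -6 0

False

Suppose x3 = True.
From the singleton clause (¬x1), x1 = False.
From the singleton clause (x2), x2 = True.
From the singleton clause (¬x6), x6 = False.
From the singleton clause (x4), x4 = True.
From the singleton clause (x5), x5 = True.
That conflicts with the unit clause (¬x5).
So every satisfying assignment has x3 = False.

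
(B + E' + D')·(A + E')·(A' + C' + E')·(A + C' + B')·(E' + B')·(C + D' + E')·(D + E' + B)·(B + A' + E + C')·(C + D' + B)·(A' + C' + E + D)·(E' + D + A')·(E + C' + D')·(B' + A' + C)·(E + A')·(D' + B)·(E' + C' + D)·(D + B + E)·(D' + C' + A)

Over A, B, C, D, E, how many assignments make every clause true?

2

There are 2^5 = 32 truth assignments over (A, B, C, D, E).
Split on B. With B = 1, the clauses containing B are satisfied and B' drops from the rest; 2 of the 2^4 = 16 assignments to the other variables satisfy what remains.
With B = 0, by the same count on the reduced clause set, 0 assignments work.
Total: 2 + 0 = 2.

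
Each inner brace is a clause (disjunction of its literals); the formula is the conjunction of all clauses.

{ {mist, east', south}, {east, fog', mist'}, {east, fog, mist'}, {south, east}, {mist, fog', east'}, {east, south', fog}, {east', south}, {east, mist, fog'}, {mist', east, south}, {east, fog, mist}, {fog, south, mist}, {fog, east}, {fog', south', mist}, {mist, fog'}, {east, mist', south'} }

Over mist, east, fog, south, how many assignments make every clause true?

3

There are 2^4 = 16 truth assignments over (mist, east, fog, south).
Check each against the 15 clauses (columns in the order mist, east, fog, south):
  F F F F  ✗ fails (south + east)
  F F F T  ✗ fails (east + south' + fog)
  F F T F  ✗ fails (south + east)
  F F T T  ✗ fails (east + mist + fog')
  F T F F  ✗ fails (mist + east' + south)
  F T F T  ✓ satisfies all
  F T T F  ✗ fails (mist + east' + south)
  F T T T  ✗ fails (mist + fog' + east')
  T F F F  ✗ fails (east + fog + mist')
  T F F T  ✗ fails (east + fog + mist')
  T F T F  ✗ fails (east + fog' + mist')
  T F T T  ✗ fails (east + fog' + mist')
  T T F F  ✗ fails (east' + south)
  T T F T  ✓ satisfies all
  T T T F  ✗ fails (east' + south)
  T T T T  ✓ satisfies all
3 of the 16 rows are models.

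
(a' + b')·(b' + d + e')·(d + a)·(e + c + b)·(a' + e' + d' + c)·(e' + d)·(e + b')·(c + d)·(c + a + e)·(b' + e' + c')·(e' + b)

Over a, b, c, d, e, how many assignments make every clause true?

There are 2^5 = 32 truth assignments over (a, b, c, d, e).
Split on c. With c = 1, the clauses containing c are satisfied and c' drops from the rest; 3 of the 2^4 = 16 assignments to the other variables satisfy what remains.
With c = 0, by the same count on the reduced clause set, 1 assignment works.
(One model: a=F, b=F, c=T, d=T, e=F.)
Total: 3 + 1 = 4.

4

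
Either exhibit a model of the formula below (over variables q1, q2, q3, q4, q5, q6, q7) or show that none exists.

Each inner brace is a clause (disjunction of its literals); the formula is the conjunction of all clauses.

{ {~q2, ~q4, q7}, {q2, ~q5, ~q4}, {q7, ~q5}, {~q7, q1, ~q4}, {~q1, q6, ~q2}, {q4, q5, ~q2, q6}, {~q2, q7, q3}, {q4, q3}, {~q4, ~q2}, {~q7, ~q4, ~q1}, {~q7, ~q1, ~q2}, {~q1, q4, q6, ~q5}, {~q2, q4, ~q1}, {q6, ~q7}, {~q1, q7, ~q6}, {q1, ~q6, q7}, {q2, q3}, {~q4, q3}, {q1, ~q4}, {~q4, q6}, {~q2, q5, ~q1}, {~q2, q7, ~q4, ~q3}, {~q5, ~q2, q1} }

Suppose q7 = 0.
(~q5) alone gives q5 = 0.
Suppose q2 = 0.
(q3) alone gives q3 = 1.
Suppose q1 = 1.
(~q6) alone gives q6 = 0.
(~q4) alone gives q4 = 0.
This assignment satisfies each clause.

q1=1, q2=0, q3=1, q4=0, q5=0, q6=0, q7=0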